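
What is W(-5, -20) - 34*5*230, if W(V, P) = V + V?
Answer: -39110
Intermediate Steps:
W(V, P) = 2*V
W(-5, -20) - 34*5*230 = 2*(-5) - 34*5*230 = -10 - 170*230 = -10 - 39100 = -39110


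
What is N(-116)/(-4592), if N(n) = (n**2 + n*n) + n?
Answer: -957/164 ≈ -5.8354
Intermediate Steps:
N(n) = n + 2*n**2 (N(n) = (n**2 + n**2) + n = 2*n**2 + n = n + 2*n**2)
N(-116)/(-4592) = -116*(1 + 2*(-116))/(-4592) = -116*(1 - 232)*(-1/4592) = -116*(-231)*(-1/4592) = 26796*(-1/4592) = -957/164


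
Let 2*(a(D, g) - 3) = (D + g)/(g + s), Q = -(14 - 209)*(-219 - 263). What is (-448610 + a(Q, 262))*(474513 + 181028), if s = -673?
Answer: -120836274376633/411 ≈ -2.9401e+11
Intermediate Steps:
Q = -93990 (Q = -(-195)*(-482) = -1*93990 = -93990)
a(D, g) = 3 + (D + g)/(2*(-673 + g)) (a(D, g) = 3 + ((D + g)/(g - 673))/2 = 3 + ((D + g)/(-673 + g))/2 = 3 + (D + g)/(2*(-673 + g)))
(-448610 + a(Q, 262))*(474513 + 181028) = (-448610 + (-4038 - 93990 + 7*262)/(2*(-673 + 262)))*(474513 + 181028) = (-448610 + (½)*(-4038 - 93990 + 1834)/(-411))*655541 = (-448610 + (½)*(-1/411)*(-96194))*655541 = (-448610 + 48097/411)*655541 = -184330613/411*655541 = -120836274376633/411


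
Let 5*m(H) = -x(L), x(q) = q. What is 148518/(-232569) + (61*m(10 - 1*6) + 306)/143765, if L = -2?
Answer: -11819360818/18575156825 ≈ -0.63630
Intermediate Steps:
m(H) = 2/5 (m(H) = (-1*(-2))/5 = (1/5)*2 = 2/5)
148518/(-232569) + (61*m(10 - 1*6) + 306)/143765 = 148518/(-232569) + (61*(2/5) + 306)/143765 = 148518*(-1/232569) + (122/5 + 306)*(1/143765) = -16502/25841 + (1652/5)*(1/143765) = -16502/25841 + 1652/718825 = -11819360818/18575156825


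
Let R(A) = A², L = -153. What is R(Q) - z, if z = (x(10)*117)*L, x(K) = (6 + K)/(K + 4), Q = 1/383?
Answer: 21007038319/1026823 ≈ 20458.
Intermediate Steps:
Q = 1/383 ≈ 0.0026110
x(K) = (6 + K)/(4 + K)
z = -143208/7 (z = (((6 + 10)/(4 + 10))*117)*(-153) = ((16/14)*117)*(-153) = (((1/14)*16)*117)*(-153) = ((8/7)*117)*(-153) = (936/7)*(-153) = -143208/7 ≈ -20458.)
R(Q) - z = (1/383)² - 1*(-143208/7) = 1/146689 + 143208/7 = 21007038319/1026823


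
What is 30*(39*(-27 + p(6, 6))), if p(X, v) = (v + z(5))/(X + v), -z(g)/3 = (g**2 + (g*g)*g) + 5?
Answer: -152685/2 ≈ -76343.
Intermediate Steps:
z(g) = -15 - 3*g**2 - 3*g**3 (z(g) = -3*((g**2 + (g*g)*g) + 5) = -3*((g**2 + g**2*g) + 5) = -3*((g**2 + g**3) + 5) = -3*(5 + g**2 + g**3) = -15 - 3*g**2 - 3*g**3)
p(X, v) = (-465 + v)/(X + v) (p(X, v) = (v + (-15 - 3*5**2 - 3*5**3))/(X + v) = (v + (-15 - 3*25 - 3*125))/(X + v) = (v + (-15 - 75 - 375))/(X + v) = (v - 465)/(X + v) = (-465 + v)/(X + v))
30*(39*(-27 + p(6, 6))) = 30*(39*(-27 + (-465 + 6)/(6 + 6))) = 30*(39*(-27 - 459/12)) = 30*(39*(-27 + (1/12)*(-459))) = 30*(39*(-27 - 153/4)) = 30*(39*(-261/4)) = 30*(-10179/4) = -152685/2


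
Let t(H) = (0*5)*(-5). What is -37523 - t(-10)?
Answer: -37523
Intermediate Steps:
t(H) = 0 (t(H) = 0*(-5) = 0)
-37523 - t(-10) = -37523 - 1*0 = -37523 + 0 = -37523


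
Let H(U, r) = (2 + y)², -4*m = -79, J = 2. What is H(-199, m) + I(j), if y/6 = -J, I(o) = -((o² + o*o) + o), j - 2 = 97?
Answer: -19601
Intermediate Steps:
j = 99 (j = 2 + 97 = 99)
m = 79/4 (m = -¼*(-79) = 79/4 ≈ 19.750)
I(o) = -o - 2*o² (I(o) = -((o² + o²) + o) = -(2*o² + o) = -(o + 2*o²) = -o - 2*o²)
y = -12 (y = 6*(-1*2) = 6*(-2) = -12)
H(U, r) = 100 (H(U, r) = (2 - 12)² = (-10)² = 100)
H(-199, m) + I(j) = 100 - 1*99*(1 + 2*99) = 100 - 1*99*(1 + 198) = 100 - 1*99*199 = 100 - 19701 = -19601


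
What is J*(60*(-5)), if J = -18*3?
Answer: 16200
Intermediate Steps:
J = -54
J*(60*(-5)) = -3240*(-5) = -54*(-300) = 16200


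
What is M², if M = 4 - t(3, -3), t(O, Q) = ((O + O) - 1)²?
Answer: 441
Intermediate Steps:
t(O, Q) = (-1 + 2*O)² (t(O, Q) = (2*O - 1)² = (-1 + 2*O)²)
M = -21 (M = 4 - (-1 + 2*3)² = 4 - (-1 + 6)² = 4 - 1*5² = 4 - 1*25 = 4 - 25 = -21)
M² = (-21)² = 441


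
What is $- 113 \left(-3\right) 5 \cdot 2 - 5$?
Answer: $3385$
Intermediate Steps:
$- 113 \left(-3\right) 5 \cdot 2 - 5 = - 113 \left(\left(-15\right) 2\right) - 5 = \left(-113\right) \left(-30\right) - 5 = 3390 - 5 = 3385$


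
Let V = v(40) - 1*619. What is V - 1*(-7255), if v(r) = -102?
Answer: 6534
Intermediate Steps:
V = -721 (V = -102 - 1*619 = -102 - 619 = -721)
V - 1*(-7255) = -721 - 1*(-7255) = -721 + 7255 = 6534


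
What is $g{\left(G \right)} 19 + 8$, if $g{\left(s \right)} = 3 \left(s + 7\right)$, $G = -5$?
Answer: $122$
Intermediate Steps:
$g{\left(s \right)} = 21 + 3 s$ ($g{\left(s \right)} = 3 \left(7 + s\right) = 21 + 3 s$)
$g{\left(G \right)} 19 + 8 = \left(21 + 3 \left(-5\right)\right) 19 + 8 = \left(21 - 15\right) 19 + 8 = 6 \cdot 19 + 8 = 114 + 8 = 122$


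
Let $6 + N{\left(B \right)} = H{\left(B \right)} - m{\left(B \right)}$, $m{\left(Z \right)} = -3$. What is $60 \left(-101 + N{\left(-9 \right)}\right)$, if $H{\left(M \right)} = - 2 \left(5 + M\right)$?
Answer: $-5760$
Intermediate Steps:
$H{\left(M \right)} = -10 - 2 M$
$N{\left(B \right)} = -13 - 2 B$ ($N{\left(B \right)} = -6 - \left(7 + 2 B\right) = -13 - 2 B$)
$60 \left(-101 + N{\left(-9 \right)}\right) = 60 \left(-101 - -5\right) = 60 \left(-101 + \left(-13 + 18\right)\right) = 60 \left(-101 + 5\right) = 60 \left(-96\right) = -5760$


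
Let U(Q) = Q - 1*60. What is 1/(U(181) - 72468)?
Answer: -1/72347 ≈ -1.3822e-5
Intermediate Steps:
U(Q) = -60 + Q (U(Q) = Q - 60 = -60 + Q)
1/(U(181) - 72468) = 1/((-60 + 181) - 72468) = 1/(121 - 72468) = 1/(-72347) = -1/72347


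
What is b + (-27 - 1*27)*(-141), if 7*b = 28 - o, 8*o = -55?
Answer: 426663/56 ≈ 7619.0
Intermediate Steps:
o = -55/8 (o = (⅛)*(-55) = -55/8 ≈ -6.8750)
b = 279/56 (b = (28 - 1*(-55/8))/7 = (28 + 55/8)/7 = (⅐)*(279/8) = 279/56 ≈ 4.9821)
b + (-27 - 1*27)*(-141) = 279/56 + (-27 - 1*27)*(-141) = 279/56 + (-27 - 27)*(-141) = 279/56 - 54*(-141) = 279/56 + 7614 = 426663/56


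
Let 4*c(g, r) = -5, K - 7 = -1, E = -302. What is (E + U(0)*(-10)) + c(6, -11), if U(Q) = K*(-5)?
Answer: -13/4 ≈ -3.2500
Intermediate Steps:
K = 6 (K = 7 - 1 = 6)
U(Q) = -30 (U(Q) = 6*(-5) = -30)
c(g, r) = -5/4 (c(g, r) = (¼)*(-5) = -5/4)
(E + U(0)*(-10)) + c(6, -11) = (-302 - 30*(-10)) - 5/4 = (-302 + 300) - 5/4 = -2 - 5/4 = -13/4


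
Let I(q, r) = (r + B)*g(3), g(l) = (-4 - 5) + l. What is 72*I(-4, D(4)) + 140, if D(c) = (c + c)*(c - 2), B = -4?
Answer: -5044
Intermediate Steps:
g(l) = -9 + l
D(c) = 2*c*(-2 + c) (D(c) = (2*c)*(-2 + c) = 2*c*(-2 + c))
I(q, r) = 24 - 6*r (I(q, r) = (r - 4)*(-9 + 3) = (-4 + r)*(-6) = 24 - 6*r)
72*I(-4, D(4)) + 140 = 72*(24 - 12*4*(-2 + 4)) + 140 = 72*(24 - 12*4*2) + 140 = 72*(24 - 6*16) + 140 = 72*(24 - 96) + 140 = 72*(-72) + 140 = -5184 + 140 = -5044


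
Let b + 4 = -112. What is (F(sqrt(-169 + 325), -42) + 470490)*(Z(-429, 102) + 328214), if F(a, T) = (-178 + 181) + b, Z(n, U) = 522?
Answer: 154629853472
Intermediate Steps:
b = -116 (b = -4 - 112 = -116)
F(a, T) = -113 (F(a, T) = (-178 + 181) - 116 = 3 - 116 = -113)
(F(sqrt(-169 + 325), -42) + 470490)*(Z(-429, 102) + 328214) = (-113 + 470490)*(522 + 328214) = 470377*328736 = 154629853472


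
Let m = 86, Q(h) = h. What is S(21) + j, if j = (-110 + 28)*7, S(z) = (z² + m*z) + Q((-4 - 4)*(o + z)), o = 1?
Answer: 1497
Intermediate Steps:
S(z) = -8 + z² + 78*z (S(z) = (z² + 86*z) + (-4 - 4)*(1 + z) = (z² + 86*z) - 8*(1 + z) = (z² + 86*z) + (-8 - 8*z) = -8 + z² + 78*z)
j = -574 (j = -82*7 = -574)
S(21) + j = (-8 + 21² + 78*21) - 574 = (-8 + 441 + 1638) - 574 = 2071 - 574 = 1497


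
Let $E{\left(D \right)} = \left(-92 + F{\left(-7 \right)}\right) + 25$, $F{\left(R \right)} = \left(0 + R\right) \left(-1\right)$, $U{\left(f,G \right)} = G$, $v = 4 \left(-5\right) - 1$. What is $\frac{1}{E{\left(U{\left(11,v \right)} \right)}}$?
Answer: $- \frac{1}{60} \approx -0.016667$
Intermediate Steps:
$v = -21$ ($v = -20 - 1 = -21$)
$F{\left(R \right)} = - R$ ($F{\left(R \right)} = R \left(-1\right) = - R$)
$E{\left(D \right)} = -60$ ($E{\left(D \right)} = \left(-92 - -7\right) + 25 = \left(-92 + 7\right) + 25 = -85 + 25 = -60$)
$\frac{1}{E{\left(U{\left(11,v \right)} \right)}} = \frac{1}{-60} = - \frac{1}{60}$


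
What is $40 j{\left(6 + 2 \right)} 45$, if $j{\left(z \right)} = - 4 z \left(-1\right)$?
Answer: $57600$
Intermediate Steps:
$j{\left(z \right)} = 4 z$
$40 j{\left(6 + 2 \right)} 45 = 40 \cdot 4 \left(6 + 2\right) 45 = 40 \cdot 4 \cdot 8 \cdot 45 = 40 \cdot 32 \cdot 45 = 1280 \cdot 45 = 57600$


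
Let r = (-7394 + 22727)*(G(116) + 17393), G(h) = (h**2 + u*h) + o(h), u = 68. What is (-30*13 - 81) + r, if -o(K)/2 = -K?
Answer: 597511206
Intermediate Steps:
o(K) = 2*K (o(K) = -(-2)*K = 2*K)
G(h) = h**2 + 70*h (G(h) = (h**2 + 68*h) + 2*h = h**2 + 70*h)
r = 597511677 (r = (-7394 + 22727)*(116*(70 + 116) + 17393) = 15333*(116*186 + 17393) = 15333*(21576 + 17393) = 15333*38969 = 597511677)
(-30*13 - 81) + r = (-30*13 - 81) + 597511677 = (-390 - 81) + 597511677 = -471 + 597511677 = 597511206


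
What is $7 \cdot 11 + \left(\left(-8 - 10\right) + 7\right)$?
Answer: $66$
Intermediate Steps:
$7 \cdot 11 + \left(\left(-8 - 10\right) + 7\right) = 77 + \left(-18 + 7\right) = 77 - 11 = 66$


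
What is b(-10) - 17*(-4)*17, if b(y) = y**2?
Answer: 1256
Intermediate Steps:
b(-10) - 17*(-4)*17 = (-10)**2 - 17*(-4)*17 = 100 + 68*17 = 100 + 1156 = 1256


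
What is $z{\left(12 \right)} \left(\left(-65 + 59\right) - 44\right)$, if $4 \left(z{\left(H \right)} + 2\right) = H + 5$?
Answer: $- \frac{225}{2} \approx -112.5$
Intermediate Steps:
$z{\left(H \right)} = - \frac{3}{4} + \frac{H}{4}$ ($z{\left(H \right)} = -2 + \frac{H + 5}{4} = -2 + \frac{5 + H}{4} = -2 + \left(\frac{5}{4} + \frac{H}{4}\right) = - \frac{3}{4} + \frac{H}{4}$)
$z{\left(12 \right)} \left(\left(-65 + 59\right) - 44\right) = \left(- \frac{3}{4} + \frac{1}{4} \cdot 12\right) \left(\left(-65 + 59\right) - 44\right) = \left(- \frac{3}{4} + 3\right) \left(-6 - 44\right) = \frac{9}{4} \left(-50\right) = - \frac{225}{2}$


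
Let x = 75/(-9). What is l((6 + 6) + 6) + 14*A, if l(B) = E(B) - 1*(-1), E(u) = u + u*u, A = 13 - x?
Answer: 1925/3 ≈ 641.67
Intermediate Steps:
x = -25/3 (x = 75*(-⅑) = -25/3 ≈ -8.3333)
A = 64/3 (A = 13 - 1*(-25/3) = 13 + 25/3 = 64/3 ≈ 21.333)
E(u) = u + u²
l(B) = 1 + B*(1 + B) (l(B) = B*(1 + B) - 1*(-1) = B*(1 + B) + 1 = 1 + B*(1 + B))
l((6 + 6) + 6) + 14*A = (1 + ((6 + 6) + 6)*(1 + ((6 + 6) + 6))) + 14*(64/3) = (1 + (12 + 6)*(1 + (12 + 6))) + 896/3 = (1 + 18*(1 + 18)) + 896/3 = (1 + 18*19) + 896/3 = (1 + 342) + 896/3 = 343 + 896/3 = 1925/3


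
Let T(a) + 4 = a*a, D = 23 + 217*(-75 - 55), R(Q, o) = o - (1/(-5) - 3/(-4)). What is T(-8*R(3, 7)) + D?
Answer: -638211/25 ≈ -25528.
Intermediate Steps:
R(Q, o) = -11/20 + o (R(Q, o) = o - (1*(-⅕) - 3*(-¼)) = o - (-⅕ + ¾) = o - 1*11/20 = o - 11/20 = -11/20 + o)
D = -28187 (D = 23 + 217*(-130) = 23 - 28210 = -28187)
T(a) = -4 + a² (T(a) = -4 + a*a = -4 + a²)
T(-8*R(3, 7)) + D = (-4 + (-8*(-11/20 + 7))²) - 28187 = (-4 + (-8*129/20)²) - 28187 = (-4 + (-258/5)²) - 28187 = (-4 + 66564/25) - 28187 = 66464/25 - 28187 = -638211/25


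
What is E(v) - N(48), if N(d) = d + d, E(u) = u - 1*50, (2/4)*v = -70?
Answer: -286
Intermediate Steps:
v = -140 (v = 2*(-70) = -140)
E(u) = -50 + u (E(u) = u - 50 = -50 + u)
N(d) = 2*d
E(v) - N(48) = (-50 - 140) - 2*48 = -190 - 1*96 = -190 - 96 = -286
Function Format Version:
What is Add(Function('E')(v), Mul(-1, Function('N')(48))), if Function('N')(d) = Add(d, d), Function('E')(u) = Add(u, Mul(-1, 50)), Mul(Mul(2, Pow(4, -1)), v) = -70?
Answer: -286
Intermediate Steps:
v = -140 (v = Mul(2, -70) = -140)
Function('E')(u) = Add(-50, u) (Function('E')(u) = Add(u, -50) = Add(-50, u))
Function('N')(d) = Mul(2, d)
Add(Function('E')(v), Mul(-1, Function('N')(48))) = Add(Add(-50, -140), Mul(-1, Mul(2, 48))) = Add(-190, Mul(-1, 96)) = Add(-190, -96) = -286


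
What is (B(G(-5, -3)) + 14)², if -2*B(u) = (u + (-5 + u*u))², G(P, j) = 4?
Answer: 38809/4 ≈ 9702.3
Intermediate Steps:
B(u) = -(-5 + u + u²)²/2 (B(u) = -(u + (-5 + u*u))²/2 = -(u + (-5 + u²))²/2 = -(-5 + u + u²)²/2)
(B(G(-5, -3)) + 14)² = (-(-5 + 4 + 4²)²/2 + 14)² = (-(-5 + 4 + 16)²/2 + 14)² = (-½*15² + 14)² = (-½*225 + 14)² = (-225/2 + 14)² = (-197/2)² = 38809/4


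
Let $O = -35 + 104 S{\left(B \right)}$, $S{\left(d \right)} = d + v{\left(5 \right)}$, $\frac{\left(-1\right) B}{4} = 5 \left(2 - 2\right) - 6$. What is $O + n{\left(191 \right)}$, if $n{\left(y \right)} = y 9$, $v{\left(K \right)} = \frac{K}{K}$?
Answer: $4284$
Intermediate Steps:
$v{\left(K \right)} = 1$
$n{\left(y \right)} = 9 y$
$B = 24$ ($B = - 4 \left(5 \left(2 - 2\right) - 6\right) = - 4 \left(5 \cdot 0 - 6\right) = - 4 \left(0 - 6\right) = \left(-4\right) \left(-6\right) = 24$)
$S{\left(d \right)} = 1 + d$ ($S{\left(d \right)} = d + 1 = 1 + d$)
$O = 2565$ ($O = -35 + 104 \left(1 + 24\right) = -35 + 104 \cdot 25 = -35 + 2600 = 2565$)
$O + n{\left(191 \right)} = 2565 + 9 \cdot 191 = 2565 + 1719 = 4284$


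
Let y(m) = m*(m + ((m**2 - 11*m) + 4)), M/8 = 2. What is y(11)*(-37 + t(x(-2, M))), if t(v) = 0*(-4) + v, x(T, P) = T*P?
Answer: -11385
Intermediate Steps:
M = 16 (M = 8*2 = 16)
y(m) = m*(4 + m**2 - 10*m) (y(m) = m*(m + (4 + m**2 - 11*m)) = m*(4 + m**2 - 10*m))
x(T, P) = P*T
t(v) = v (t(v) = 0 + v = v)
y(11)*(-37 + t(x(-2, M))) = (11*(4 + 11**2 - 10*11))*(-37 + 16*(-2)) = (11*(4 + 121 - 110))*(-37 - 32) = (11*15)*(-69) = 165*(-69) = -11385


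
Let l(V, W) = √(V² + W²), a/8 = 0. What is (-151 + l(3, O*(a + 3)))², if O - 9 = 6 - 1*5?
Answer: 23710 - 906*√101 ≈ 14605.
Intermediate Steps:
a = 0 (a = 8*0 = 0)
O = 10 (O = 9 + (6 - 1*5) = 9 + (6 - 5) = 9 + 1 = 10)
(-151 + l(3, O*(a + 3)))² = (-151 + √(3² + (10*(0 + 3))²))² = (-151 + √(9 + (10*3)²))² = (-151 + √(9 + 30²))² = (-151 + √(9 + 900))² = (-151 + √909)² = (-151 + 3*√101)²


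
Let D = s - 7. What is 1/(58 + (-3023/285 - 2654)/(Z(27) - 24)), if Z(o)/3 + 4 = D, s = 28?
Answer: -7695/313103 ≈ -0.024577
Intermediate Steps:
D = 21 (D = 28 - 7 = 21)
Z(o) = 51 (Z(o) = -12 + 3*21 = -12 + 63 = 51)
1/(58 + (-3023/285 - 2654)/(Z(27) - 24)) = 1/(58 + (-3023/285 - 2654)/(51 - 24)) = 1/(58 + (-3023*1/285 - 2654)/27) = 1/(58 + (-3023/285 - 2654)*(1/27)) = 1/(58 - 759413/285*1/27) = 1/(58 - 759413/7695) = 1/(-313103/7695) = -7695/313103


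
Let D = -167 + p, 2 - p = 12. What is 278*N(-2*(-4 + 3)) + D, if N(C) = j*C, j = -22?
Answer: -12409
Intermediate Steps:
p = -10 (p = 2 - 1*12 = 2 - 12 = -10)
D = -177 (D = -167 - 10 = -177)
N(C) = -22*C
278*N(-2*(-4 + 3)) + D = 278*(-(-44)*(-4 + 3)) - 177 = 278*(-(-44)*(-1)) - 177 = 278*(-22*2) - 177 = 278*(-44) - 177 = -12232 - 177 = -12409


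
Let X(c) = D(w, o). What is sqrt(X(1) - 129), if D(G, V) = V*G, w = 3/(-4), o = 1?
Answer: I*sqrt(519)/2 ≈ 11.391*I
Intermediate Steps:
w = -3/4 (w = 3*(-1/4) = -3/4 ≈ -0.75000)
D(G, V) = G*V
X(c) = -3/4 (X(c) = -3/4*1 = -3/4)
sqrt(X(1) - 129) = sqrt(-3/4 - 129) = sqrt(-519/4) = I*sqrt(519)/2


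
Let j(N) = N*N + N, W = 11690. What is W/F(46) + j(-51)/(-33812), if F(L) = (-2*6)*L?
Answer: -49583735/2333028 ≈ -21.253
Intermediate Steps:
F(L) = -12*L
j(N) = N + N² (j(N) = N² + N = N + N²)
W/F(46) + j(-51)/(-33812) = 11690/((-12*46)) - 51*(1 - 51)/(-33812) = 11690/(-552) - 51*(-50)*(-1/33812) = 11690*(-1/552) + 2550*(-1/33812) = -5845/276 - 1275/16906 = -49583735/2333028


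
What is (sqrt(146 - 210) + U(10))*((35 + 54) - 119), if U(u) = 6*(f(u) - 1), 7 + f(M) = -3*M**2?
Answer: 55440 - 240*I ≈ 55440.0 - 240.0*I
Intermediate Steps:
f(M) = -7 - 3*M**2
U(u) = -48 - 18*u**2 (U(u) = 6*((-7 - 3*u**2) - 1) = 6*(-8 - 3*u**2) = -48 - 18*u**2)
(sqrt(146 - 210) + U(10))*((35 + 54) - 119) = (sqrt(146 - 210) + (-48 - 18*10**2))*((35 + 54) - 119) = (sqrt(-64) + (-48 - 18*100))*(89 - 119) = (8*I + (-48 - 1800))*(-30) = (8*I - 1848)*(-30) = (-1848 + 8*I)*(-30) = 55440 - 240*I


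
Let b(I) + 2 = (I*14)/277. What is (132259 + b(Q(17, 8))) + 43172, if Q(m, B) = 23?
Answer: 48594155/277 ≈ 1.7543e+5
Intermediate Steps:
b(I) = -2 + 14*I/277 (b(I) = -2 + (I*14)/277 = -2 + (14*I)*(1/277) = -2 + 14*I/277)
(132259 + b(Q(17, 8))) + 43172 = (132259 + (-2 + (14/277)*23)) + 43172 = (132259 + (-2 + 322/277)) + 43172 = (132259 - 232/277) + 43172 = 36635511/277 + 43172 = 48594155/277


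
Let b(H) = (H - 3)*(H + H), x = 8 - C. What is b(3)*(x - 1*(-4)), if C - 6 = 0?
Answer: 0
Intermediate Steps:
C = 6 (C = 6 + 0 = 6)
x = 2 (x = 8 - 1*6 = 8 - 6 = 2)
b(H) = 2*H*(-3 + H) (b(H) = (-3 + H)*(2*H) = 2*H*(-3 + H))
b(3)*(x - 1*(-4)) = (2*3*(-3 + 3))*(2 - 1*(-4)) = (2*3*0)*(2 + 4) = 0*6 = 0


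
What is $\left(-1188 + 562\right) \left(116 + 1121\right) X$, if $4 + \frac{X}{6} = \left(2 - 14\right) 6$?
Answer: $353109072$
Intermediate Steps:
$X = -456$ ($X = -24 + 6 \left(2 - 14\right) 6 = -24 + 6 \left(\left(-12\right) 6\right) = -24 + 6 \left(-72\right) = -24 - 432 = -456$)
$\left(-1188 + 562\right) \left(116 + 1121\right) X = \left(-1188 + 562\right) \left(116 + 1121\right) \left(-456\right) = \left(-626\right) 1237 \left(-456\right) = \left(-774362\right) \left(-456\right) = 353109072$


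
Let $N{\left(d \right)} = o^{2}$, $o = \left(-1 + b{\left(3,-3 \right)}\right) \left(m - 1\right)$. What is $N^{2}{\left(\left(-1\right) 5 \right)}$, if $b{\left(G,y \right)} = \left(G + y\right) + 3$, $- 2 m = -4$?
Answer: $16$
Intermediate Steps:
$m = 2$ ($m = \left(- \frac{1}{2}\right) \left(-4\right) = 2$)
$b{\left(G,y \right)} = 3 + G + y$
$o = 2$ ($o = \left(-1 + \left(3 + 3 - 3\right)\right) \left(2 - 1\right) = \left(-1 + 3\right) 1 = 2 \cdot 1 = 2$)
$N{\left(d \right)} = 4$ ($N{\left(d \right)} = 2^{2} = 4$)
$N^{2}{\left(\left(-1\right) 5 \right)} = 4^{2} = 16$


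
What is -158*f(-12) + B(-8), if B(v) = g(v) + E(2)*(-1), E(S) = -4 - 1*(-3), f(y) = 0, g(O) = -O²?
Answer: -63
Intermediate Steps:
E(S) = -1 (E(S) = -4 + 3 = -1)
B(v) = 1 - v² (B(v) = -v² - 1*(-1) = -v² + 1 = 1 - v²)
-158*f(-12) + B(-8) = -158*0 + (1 - 1*(-8)²) = 0 + (1 - 1*64) = 0 + (1 - 64) = 0 - 63 = -63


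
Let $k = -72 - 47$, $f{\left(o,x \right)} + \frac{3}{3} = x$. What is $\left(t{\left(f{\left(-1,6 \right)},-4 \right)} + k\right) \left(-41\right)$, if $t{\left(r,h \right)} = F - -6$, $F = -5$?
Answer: $4838$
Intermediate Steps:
$f{\left(o,x \right)} = -1 + x$
$t{\left(r,h \right)} = 1$ ($t{\left(r,h \right)} = -5 - -6 = -5 + 6 = 1$)
$k = -119$ ($k = -72 - 47 = -119$)
$\left(t{\left(f{\left(-1,6 \right)},-4 \right)} + k\right) \left(-41\right) = \left(1 - 119\right) \left(-41\right) = \left(-118\right) \left(-41\right) = 4838$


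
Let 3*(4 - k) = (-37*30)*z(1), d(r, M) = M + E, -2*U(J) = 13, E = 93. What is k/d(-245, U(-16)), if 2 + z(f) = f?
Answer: -732/173 ≈ -4.2312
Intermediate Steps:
z(f) = -2 + f
U(J) = -13/2 (U(J) = -1/2*13 = -13/2)
d(r, M) = 93 + M (d(r, M) = M + 93 = 93 + M)
k = -366 (k = 4 - (-37*30)*(-2 + 1)/3 = 4 - (-370)*(-1) = 4 - 1/3*1110 = 4 - 370 = -366)
k/d(-245, U(-16)) = -366/(93 - 13/2) = -366/173/2 = -366*2/173 = -732/173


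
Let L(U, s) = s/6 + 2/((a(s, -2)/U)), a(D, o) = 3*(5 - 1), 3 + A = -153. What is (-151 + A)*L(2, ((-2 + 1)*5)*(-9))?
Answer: -14429/6 ≈ -2404.8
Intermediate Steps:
A = -156 (A = -3 - 153 = -156)
a(D, o) = 12 (a(D, o) = 3*4 = 12)
L(U, s) = U/6 + s/6 (L(U, s) = s/6 + 2/((12/U)) = s*(1/6) + 2*(U/12) = s/6 + U/6 = U/6 + s/6)
(-151 + A)*L(2, ((-2 + 1)*5)*(-9)) = (-151 - 156)*((1/6)*2 + (((-2 + 1)*5)*(-9))/6) = -307*(1/3 + (-1*5*(-9))/6) = -307*(1/3 + (-5*(-9))/6) = -307*(1/3 + (1/6)*45) = -307*(1/3 + 15/2) = -307*47/6 = -14429/6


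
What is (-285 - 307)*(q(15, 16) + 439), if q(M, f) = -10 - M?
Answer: -245088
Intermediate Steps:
(-285 - 307)*(q(15, 16) + 439) = (-285 - 307)*((-10 - 1*15) + 439) = -592*((-10 - 15) + 439) = -592*(-25 + 439) = -592*414 = -245088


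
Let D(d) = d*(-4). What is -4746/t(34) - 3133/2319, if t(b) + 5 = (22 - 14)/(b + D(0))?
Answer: 20760865/20871 ≈ 994.72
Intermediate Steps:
D(d) = -4*d
t(b) = -5 + 8/b (t(b) = -5 + (22 - 14)/(b - 4*0) = -5 + 8/(b + 0) = -5 + 8/b)
-4746/t(34) - 3133/2319 = -4746/(-5 + 8/34) - 3133/2319 = -4746/(-5 + 8*(1/34)) - 3133*1/2319 = -4746/(-5 + 4/17) - 3133/2319 = -4746/(-81/17) - 3133/2319 = -4746*(-17/81) - 3133/2319 = 26894/27 - 3133/2319 = 20760865/20871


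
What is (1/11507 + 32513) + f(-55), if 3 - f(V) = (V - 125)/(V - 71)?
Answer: 2619016221/80549 ≈ 32515.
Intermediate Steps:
f(V) = 3 - (-125 + V)/(-71 + V) (f(V) = 3 - (V - 125)/(V - 71) = 3 - (-125 + V)/(-71 + V))
(1/11507 + 32513) + f(-55) = (1/11507 + 32513) + 2*(-44 - 55)/(-71 - 55) = (1/11507 + 32513) + 2*(-99)/(-126) = 374127092/11507 + 2*(-1/126)*(-99) = 374127092/11507 + 11/7 = 2619016221/80549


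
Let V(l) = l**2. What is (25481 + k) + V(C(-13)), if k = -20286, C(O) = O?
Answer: 5364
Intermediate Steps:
(25481 + k) + V(C(-13)) = (25481 - 20286) + (-13)**2 = 5195 + 169 = 5364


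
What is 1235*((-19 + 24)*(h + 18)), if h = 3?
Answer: 129675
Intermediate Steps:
1235*((-19 + 24)*(h + 18)) = 1235*((-19 + 24)*(3 + 18)) = 1235*(5*21) = 1235*105 = 129675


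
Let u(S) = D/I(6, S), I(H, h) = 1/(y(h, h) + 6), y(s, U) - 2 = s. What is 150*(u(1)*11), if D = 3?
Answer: 44550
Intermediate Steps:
y(s, U) = 2 + s
I(H, h) = 1/(8 + h) (I(H, h) = 1/((2 + h) + 6) = 1/(8 + h))
u(S) = 24 + 3*S (u(S) = 3/(1/(8 + S)) = 3*(8 + S) = 24 + 3*S)
150*(u(1)*11) = 150*((24 + 3*1)*11) = 150*((24 + 3)*11) = 150*(27*11) = 150*297 = 44550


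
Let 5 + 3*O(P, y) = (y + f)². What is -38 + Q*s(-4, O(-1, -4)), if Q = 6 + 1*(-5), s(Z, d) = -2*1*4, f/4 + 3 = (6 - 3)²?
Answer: -46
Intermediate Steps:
f = 24 (f = -12 + 4*(6 - 3)² = -12 + 4*3² = -12 + 4*9 = -12 + 36 = 24)
O(P, y) = -5/3 + (24 + y)²/3 (O(P, y) = -5/3 + (y + 24)²/3 = -5/3 + (24 + y)²/3)
s(Z, d) = -8 (s(Z, d) = -2*4 = -8)
Q = 1 (Q = 6 - 5 = 1)
-38 + Q*s(-4, O(-1, -4)) = -38 + 1*(-8) = -38 - 8 = -46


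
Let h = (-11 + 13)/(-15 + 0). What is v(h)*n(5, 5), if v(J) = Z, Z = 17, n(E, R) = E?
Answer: 85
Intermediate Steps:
h = -2/15 (h = 2/(-15) = 2*(-1/15) = -2/15 ≈ -0.13333)
v(J) = 17
v(h)*n(5, 5) = 17*5 = 85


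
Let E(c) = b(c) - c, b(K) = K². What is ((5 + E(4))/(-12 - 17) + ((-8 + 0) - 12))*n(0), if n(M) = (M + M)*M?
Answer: 0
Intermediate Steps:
n(M) = 2*M² (n(M) = (2*M)*M = 2*M²)
E(c) = c² - c
((5 + E(4))/(-12 - 17) + ((-8 + 0) - 12))*n(0) = ((5 + 4*(-1 + 4))/(-12 - 17) + ((-8 + 0) - 12))*(2*0²) = ((5 + 4*3)/(-29) + (-8 - 12))*(2*0) = ((5 + 12)*(-1/29) - 20)*0 = (17*(-1/29) - 20)*0 = (-17/29 - 20)*0 = -597/29*0 = 0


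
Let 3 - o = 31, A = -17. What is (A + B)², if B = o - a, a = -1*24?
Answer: 441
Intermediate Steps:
o = -28 (o = 3 - 1*31 = 3 - 31 = -28)
a = -24
B = -4 (B = -28 - 1*(-24) = -28 + 24 = -4)
(A + B)² = (-17 - 4)² = (-21)² = 441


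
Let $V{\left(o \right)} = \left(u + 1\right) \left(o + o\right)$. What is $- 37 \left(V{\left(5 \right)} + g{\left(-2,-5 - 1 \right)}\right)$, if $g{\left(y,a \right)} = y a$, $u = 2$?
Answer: $-1554$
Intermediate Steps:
$V{\left(o \right)} = 6 o$ ($V{\left(o \right)} = \left(2 + 1\right) \left(o + o\right) = 3 \cdot 2 o = 6 o$)
$g{\left(y,a \right)} = a y$
$- 37 \left(V{\left(5 \right)} + g{\left(-2,-5 - 1 \right)}\right) = - 37 \left(6 \cdot 5 + \left(-5 - 1\right) \left(-2\right)\right) = - 37 \left(30 + \left(-5 - 1\right) \left(-2\right)\right) = - 37 \left(30 - -12\right) = - 37 \left(30 + 12\right) = \left(-37\right) 42 = -1554$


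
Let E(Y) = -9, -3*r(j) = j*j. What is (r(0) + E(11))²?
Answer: 81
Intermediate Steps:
r(j) = -j²/3 (r(j) = -j*j/3 = -j²/3)
(r(0) + E(11))² = (-⅓*0² - 9)² = (-⅓*0 - 9)² = (0 - 9)² = (-9)² = 81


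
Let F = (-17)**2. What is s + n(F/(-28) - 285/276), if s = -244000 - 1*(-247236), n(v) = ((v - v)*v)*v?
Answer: 3236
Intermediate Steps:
F = 289
n(v) = 0 (n(v) = (0*v)*v = 0*v = 0)
s = 3236 (s = -244000 + 247236 = 3236)
s + n(F/(-28) - 285/276) = 3236 + 0 = 3236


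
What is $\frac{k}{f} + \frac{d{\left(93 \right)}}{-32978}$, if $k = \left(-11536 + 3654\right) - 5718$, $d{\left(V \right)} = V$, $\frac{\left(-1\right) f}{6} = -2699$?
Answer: $- \frac{225003421}{267022866} \approx -0.84264$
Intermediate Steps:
$f = 16194$ ($f = \left(-6\right) \left(-2699\right) = 16194$)
$k = -13600$ ($k = -7882 - 5718 = -13600$)
$\frac{k}{f} + \frac{d{\left(93 \right)}}{-32978} = - \frac{13600}{16194} + \frac{93}{-32978} = \left(-13600\right) \frac{1}{16194} + 93 \left(- \frac{1}{32978}\right) = - \frac{6800}{8097} - \frac{93}{32978} = - \frac{225003421}{267022866}$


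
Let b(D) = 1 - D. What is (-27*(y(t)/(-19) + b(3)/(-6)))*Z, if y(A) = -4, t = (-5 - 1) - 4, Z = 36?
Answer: -10044/19 ≈ -528.63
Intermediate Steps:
t = -10 (t = -6 - 4 = -10)
(-27*(y(t)/(-19) + b(3)/(-6)))*Z = -27*(-4/(-19) + (1 - 1*3)/(-6))*36 = -27*(-4*(-1/19) + (1 - 3)*(-⅙))*36 = -27*(4/19 - 2*(-⅙))*36 = -27*(4/19 + ⅓)*36 = -27*31/57*36 = -279/19*36 = -10044/19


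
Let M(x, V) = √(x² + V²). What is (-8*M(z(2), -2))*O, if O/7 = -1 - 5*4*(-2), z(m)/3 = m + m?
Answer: -4368*√37 ≈ -26570.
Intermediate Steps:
z(m) = 6*m (z(m) = 3*(m + m) = 3*(2*m) = 6*m)
M(x, V) = √(V² + x²)
O = 273 (O = 7*(-1 - 5*4*(-2)) = 7*(-1 - 20*(-2)) = 7*(-1 + 40) = 7*39 = 273)
(-8*M(z(2), -2))*O = -8*√((-2)² + (6*2)²)*273 = -8*√(4 + 12²)*273 = -8*√(4 + 144)*273 = -16*√37*273 = -4368*√37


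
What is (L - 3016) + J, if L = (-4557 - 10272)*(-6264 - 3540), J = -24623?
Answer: 145355877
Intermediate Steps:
L = 145383516 (L = -14829*(-9804) = 145383516)
(L - 3016) + J = (145383516 - 3016) - 24623 = 145380500 - 24623 = 145355877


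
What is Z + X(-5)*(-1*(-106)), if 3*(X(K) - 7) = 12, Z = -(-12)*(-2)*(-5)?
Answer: 1286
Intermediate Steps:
Z = 120 (Z = -4*6*(-5) = -24*(-5) = 120)
X(K) = 11 (X(K) = 7 + (⅓)*12 = 7 + 4 = 11)
Z + X(-5)*(-1*(-106)) = 120 + 11*(-1*(-106)) = 120 + 11*106 = 120 + 1166 = 1286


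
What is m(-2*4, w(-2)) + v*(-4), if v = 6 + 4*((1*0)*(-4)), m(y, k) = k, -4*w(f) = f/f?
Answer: -97/4 ≈ -24.250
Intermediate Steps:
w(f) = -1/4 (w(f) = -f/(4*f) = -1/4*1 = -1/4)
v = 6 (v = 6 + 4*(0*(-4)) = 6 + 4*0 = 6 + 0 = 6)
m(-2*4, w(-2)) + v*(-4) = -1/4 + 6*(-4) = -1/4 - 24 = -97/4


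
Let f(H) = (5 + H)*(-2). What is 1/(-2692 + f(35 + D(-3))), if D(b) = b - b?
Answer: -1/2772 ≈ -0.00036075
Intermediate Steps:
D(b) = 0
f(H) = -10 - 2*H
1/(-2692 + f(35 + D(-3))) = 1/(-2692 + (-10 - 2*(35 + 0))) = 1/(-2692 + (-10 - 2*35)) = 1/(-2692 + (-10 - 70)) = 1/(-2692 - 80) = 1/(-2772) = -1/2772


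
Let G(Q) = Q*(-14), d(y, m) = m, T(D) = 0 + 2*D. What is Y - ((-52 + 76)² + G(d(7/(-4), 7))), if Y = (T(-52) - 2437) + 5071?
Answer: 2052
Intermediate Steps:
T(D) = 2*D
Y = 2530 (Y = (2*(-52) - 2437) + 5071 = (-104 - 2437) + 5071 = -2541 + 5071 = 2530)
G(Q) = -14*Q
Y - ((-52 + 76)² + G(d(7/(-4), 7))) = 2530 - ((-52 + 76)² - 14*7) = 2530 - (24² - 98) = 2530 - (576 - 98) = 2530 - 1*478 = 2530 - 478 = 2052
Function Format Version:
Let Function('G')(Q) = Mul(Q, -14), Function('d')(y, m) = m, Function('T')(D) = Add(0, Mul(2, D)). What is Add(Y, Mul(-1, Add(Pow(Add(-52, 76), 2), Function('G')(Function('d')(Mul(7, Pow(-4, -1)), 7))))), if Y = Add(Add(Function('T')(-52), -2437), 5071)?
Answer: 2052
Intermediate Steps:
Function('T')(D) = Mul(2, D)
Y = 2530 (Y = Add(Add(Mul(2, -52), -2437), 5071) = Add(Add(-104, -2437), 5071) = Add(-2541, 5071) = 2530)
Function('G')(Q) = Mul(-14, Q)
Add(Y, Mul(-1, Add(Pow(Add(-52, 76), 2), Function('G')(Function('d')(Mul(7, Pow(-4, -1)), 7))))) = Add(2530, Mul(-1, Add(Pow(Add(-52, 76), 2), Mul(-14, 7)))) = Add(2530, Mul(-1, Add(Pow(24, 2), -98))) = Add(2530, Mul(-1, Add(576, -98))) = Add(2530, Mul(-1, 478)) = Add(2530, -478) = 2052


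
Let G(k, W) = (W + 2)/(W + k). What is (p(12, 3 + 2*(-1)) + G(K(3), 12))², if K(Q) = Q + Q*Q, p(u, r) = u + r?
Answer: 26569/144 ≈ 184.51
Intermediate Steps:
p(u, r) = r + u
K(Q) = Q + Q²
G(k, W) = (2 + W)/(W + k)
(p(12, 3 + 2*(-1)) + G(K(3), 12))² = (((3 + 2*(-1)) + 12) + (2 + 12)/(12 + 3*(1 + 3)))² = (((3 - 2) + 12) + 14/(12 + 3*4))² = ((1 + 12) + 14/(12 + 12))² = (13 + 14/24)² = (13 + (1/24)*14)² = (13 + 7/12)² = (163/12)² = 26569/144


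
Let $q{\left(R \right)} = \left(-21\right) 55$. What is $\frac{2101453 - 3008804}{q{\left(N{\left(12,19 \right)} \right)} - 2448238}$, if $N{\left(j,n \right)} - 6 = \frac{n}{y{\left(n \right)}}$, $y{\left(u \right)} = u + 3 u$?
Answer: $\frac{907351}{2449393} \approx 0.37044$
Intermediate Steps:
$y{\left(u \right)} = 4 u$
$N{\left(j,n \right)} = \frac{25}{4}$ ($N{\left(j,n \right)} = 6 + \frac{n}{4 n} = 6 + n \frac{1}{4 n} = 6 + \frac{1}{4} = \frac{25}{4}$)
$q{\left(R \right)} = -1155$
$\frac{2101453 - 3008804}{q{\left(N{\left(12,19 \right)} \right)} - 2448238} = \frac{2101453 - 3008804}{-1155 - 2448238} = - \frac{907351}{-2449393} = \left(-907351\right) \left(- \frac{1}{2449393}\right) = \frac{907351}{2449393}$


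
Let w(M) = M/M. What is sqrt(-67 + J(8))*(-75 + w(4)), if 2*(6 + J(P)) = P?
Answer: -74*I*sqrt(69) ≈ -614.69*I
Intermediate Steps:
J(P) = -6 + P/2
w(M) = 1
sqrt(-67 + J(8))*(-75 + w(4)) = sqrt(-67 + (-6 + (1/2)*8))*(-75 + 1) = sqrt(-67 + (-6 + 4))*(-74) = sqrt(-67 - 2)*(-74) = sqrt(-69)*(-74) = (I*sqrt(69))*(-74) = -74*I*sqrt(69)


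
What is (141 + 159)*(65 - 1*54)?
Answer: 3300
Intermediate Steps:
(141 + 159)*(65 - 1*54) = 300*(65 - 54) = 300*11 = 3300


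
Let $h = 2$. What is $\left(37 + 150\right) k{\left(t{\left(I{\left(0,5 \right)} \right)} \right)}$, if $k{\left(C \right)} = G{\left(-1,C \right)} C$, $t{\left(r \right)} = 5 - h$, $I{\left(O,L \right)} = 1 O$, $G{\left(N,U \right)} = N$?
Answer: $-561$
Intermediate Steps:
$I{\left(O,L \right)} = O$
$t{\left(r \right)} = 3$ ($t{\left(r \right)} = 5 - 2 = 3$)
$k{\left(C \right)} = - C$
$\left(37 + 150\right) k{\left(t{\left(I{\left(0,5 \right)} \right)} \right)} = \left(37 + 150\right) \left(\left(-1\right) 3\right) = 187 \left(-3\right) = -561$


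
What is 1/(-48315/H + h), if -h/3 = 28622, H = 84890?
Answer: -16978/1457842611 ≈ -1.1646e-5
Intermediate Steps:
h = -85866 (h = -3*28622 = -85866)
1/(-48315/H + h) = 1/(-48315/84890 - 85866) = 1/(-48315*1/84890 - 85866) = 1/(-9663/16978 - 85866) = 1/(-1457842611/16978) = -16978/1457842611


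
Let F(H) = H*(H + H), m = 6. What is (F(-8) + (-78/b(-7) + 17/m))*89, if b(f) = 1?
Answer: 28213/6 ≈ 4702.2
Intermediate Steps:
F(H) = 2*H² (F(H) = H*(2*H) = 2*H²)
(F(-8) + (-78/b(-7) + 17/m))*89 = (2*(-8)² + (-78/1 + 17/6))*89 = (2*64 + (-78*1 + 17*(⅙)))*89 = (128 + (-78 + 17/6))*89 = (128 - 451/6)*89 = (317/6)*89 = 28213/6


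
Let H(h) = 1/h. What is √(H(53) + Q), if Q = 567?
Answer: 2*√398189/53 ≈ 23.812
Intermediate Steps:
√(H(53) + Q) = √(1/53 + 567) = √(30052/53) = 2*√398189/53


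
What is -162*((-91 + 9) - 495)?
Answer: 93474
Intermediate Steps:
-162*((-91 + 9) - 495) = -162*(-82 - 495) = -162*(-577) = 93474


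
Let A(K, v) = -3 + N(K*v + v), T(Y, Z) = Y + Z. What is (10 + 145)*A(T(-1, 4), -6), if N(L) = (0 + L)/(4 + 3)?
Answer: -6975/7 ≈ -996.43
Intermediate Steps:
N(L) = L/7
A(K, v) = -3 + v/7 + K*v/7 (A(K, v) = -3 + (K*v + v)/7 = -3 + (v + K*v)/7 = -3 + (v/7 + K*v/7) = -3 + v/7 + K*v/7)
(10 + 145)*A(T(-1, 4), -6) = (10 + 145)*(-3 + (⅐)*(-6)*(1 + (-1 + 4))) = 155*(-3 + (⅐)*(-6)*(1 + 3)) = 155*(-3 + (⅐)*(-6)*4) = 155*(-3 - 24/7) = 155*(-45/7) = -6975/7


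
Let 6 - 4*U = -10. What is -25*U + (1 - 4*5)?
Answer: -119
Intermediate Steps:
U = 4 (U = 3/2 - ¼*(-10) = 3/2 + 5/2 = 4)
-25*U + (1 - 4*5) = -25*4 + (1 - 4*5) = -100 + (1 - 20) = -100 - 19 = -119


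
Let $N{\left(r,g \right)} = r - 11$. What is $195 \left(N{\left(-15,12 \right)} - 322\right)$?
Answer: $-67860$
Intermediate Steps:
$N{\left(r,g \right)} = -11 + r$
$195 \left(N{\left(-15,12 \right)} - 322\right) = 195 \left(\left(-11 - 15\right) - 322\right) = 195 \left(-26 - 322\right) = 195 \left(-348\right) = -67860$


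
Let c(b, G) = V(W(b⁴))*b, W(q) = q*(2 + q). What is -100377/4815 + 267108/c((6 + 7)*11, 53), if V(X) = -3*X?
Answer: -278879147038422408444497/13377597387748225861515 ≈ -20.847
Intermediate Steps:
c(b, G) = -3*b⁵*(2 + b⁴) (c(b, G) = (-3*b⁴*(2 + b⁴))*b = -3*b⁵*(2 + b⁴))
-100377/4815 + 267108/c((6 + 7)*11, 53) = -100377/4815 + 267108/((3*((6 + 7)*11)⁵*(-2 - ((6 + 7)*11)⁴))) = -100377*1/4815 + 267108/((3*(13*11)⁵*(-2 - (13*11)⁴))) = -11153/535 + 267108/((3*143⁵*(-2 - 1*143⁴))) = -11153/535 + 267108/((3*59797108943*(-2 - 1*418161601))) = -11153/535 + 267108/((3*59797108943*(-2 - 418161601))) = -11153/535 + 267108/((3*59797108943*(-418161603))) = -11153/535 + 267108/(-75014564791111546887) = -11153/535 + 267108*(-1/75014564791111546887) = -11153/535 - 89036/25004854930370515629 = -278879147038422408444497/13377597387748225861515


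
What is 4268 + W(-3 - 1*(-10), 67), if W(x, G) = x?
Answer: 4275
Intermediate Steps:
4268 + W(-3 - 1*(-10), 67) = 4268 + (-3 - 1*(-10)) = 4268 + (-3 + 10) = 4268 + 7 = 4275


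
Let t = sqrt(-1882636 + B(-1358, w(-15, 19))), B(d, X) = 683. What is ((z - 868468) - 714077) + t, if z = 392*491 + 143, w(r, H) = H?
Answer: -1389930 + I*sqrt(1881953) ≈ -1.3899e+6 + 1371.8*I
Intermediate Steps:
z = 192615 (z = 192472 + 143 = 192615)
t = I*sqrt(1881953) (t = sqrt(-1882636 + 683) = sqrt(-1881953) = I*sqrt(1881953) ≈ 1371.8*I)
((z - 868468) - 714077) + t = ((192615 - 868468) - 714077) + I*sqrt(1881953) = (-675853 - 714077) + I*sqrt(1881953) = -1389930 + I*sqrt(1881953)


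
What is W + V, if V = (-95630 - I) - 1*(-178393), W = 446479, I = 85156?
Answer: 444086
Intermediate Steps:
V = -2393 (V = (-95630 - 1*85156) - 1*(-178393) = (-95630 - 85156) + 178393 = -180786 + 178393 = -2393)
W + V = 446479 - 2393 = 444086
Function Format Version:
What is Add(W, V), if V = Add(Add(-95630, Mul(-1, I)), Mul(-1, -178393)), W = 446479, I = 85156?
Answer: 444086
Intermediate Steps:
V = -2393 (V = Add(Add(-95630, Mul(-1, 85156)), Mul(-1, -178393)) = Add(Add(-95630, -85156), 178393) = Add(-180786, 178393) = -2393)
Add(W, V) = Add(446479, -2393) = 444086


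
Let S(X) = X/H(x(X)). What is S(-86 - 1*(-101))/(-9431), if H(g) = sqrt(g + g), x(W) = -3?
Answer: 5*I*sqrt(6)/18862 ≈ 0.00064932*I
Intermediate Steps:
H(g) = sqrt(2)*sqrt(g) (H(g) = sqrt(2*g) = sqrt(2)*sqrt(g))
S(X) = -I*X*sqrt(6)/6 (S(X) = X/((sqrt(2)*sqrt(-3))) = X/((sqrt(2)*(I*sqrt(3)))) = X/((I*sqrt(6))) = X*(-I*sqrt(6)/6) = -I*X*sqrt(6)/6)
S(-86 - 1*(-101))/(-9431) = -I*(-86 - 1*(-101))*sqrt(6)/6/(-9431) = -I*(-86 + 101)*sqrt(6)/6*(-1/9431) = -1/6*I*15*sqrt(6)*(-1/9431) = -5*I*sqrt(6)/2*(-1/9431) = 5*I*sqrt(6)/18862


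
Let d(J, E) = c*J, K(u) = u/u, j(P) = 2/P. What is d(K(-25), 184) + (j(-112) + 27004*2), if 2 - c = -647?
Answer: 3060791/56 ≈ 54657.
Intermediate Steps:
c = 649 (c = 2 - 1*(-647) = 2 + 647 = 649)
K(u) = 1
d(J, E) = 649*J
d(K(-25), 184) + (j(-112) + 27004*2) = 649*1 + (2/(-112) + 27004*2) = 649 + (2*(-1/112) + 54008) = 649 + (-1/56 + 54008) = 649 + 3024447/56 = 3060791/56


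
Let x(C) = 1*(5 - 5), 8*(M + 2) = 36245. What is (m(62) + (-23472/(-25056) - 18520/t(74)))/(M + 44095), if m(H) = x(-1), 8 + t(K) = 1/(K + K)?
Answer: 1908479476/40035136869 ≈ 0.047670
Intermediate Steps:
t(K) = -8 + 1/(2*K) (t(K) = -8 + 1/(K + K) = -8 + 1/(2*K))
M = 36229/8 (M = -2 + (⅛)*36245 = -2 + 36245/8 = 36229/8 ≈ 4528.6)
x(C) = 0 (x(C) = 1*0 = 0)
m(H) = 0
(m(62) + (-23472/(-25056) - 18520/t(74)))/(M + 44095) = (0 + (-23472/(-25056) - 18520/(-8 + (½)/74)))/(36229/8 + 44095) = (0 + (-23472*(-1/25056) - 18520/(-8 + (½)*(1/74))))/(388989/8) = (0 + (163/174 - 18520/(-8 + 1/148)))*(8/388989) = (0 + (163/174 - 18520/(-1183/148)))*(8/388989) = (0 + (163/174 - 18520*(-148/1183)))*(8/388989) = (0 + (163/174 + 2740960/1183))*(8/388989) = (0 + 477119869/205842)*(8/388989) = (477119869/205842)*(8/388989) = 1908479476/40035136869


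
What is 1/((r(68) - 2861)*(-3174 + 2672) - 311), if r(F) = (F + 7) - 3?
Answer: 1/1399767 ≈ 7.1440e-7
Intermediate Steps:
r(F) = 4 + F (r(F) = (7 + F) - 3 = 4 + F)
1/((r(68) - 2861)*(-3174 + 2672) - 311) = 1/(((4 + 68) - 2861)*(-3174 + 2672) - 311) = 1/((72 - 2861)*(-502) - 311) = 1/(-2789*(-502) - 311) = 1/(1400078 - 311) = 1/1399767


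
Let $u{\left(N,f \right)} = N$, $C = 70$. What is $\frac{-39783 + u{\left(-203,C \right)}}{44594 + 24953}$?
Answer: $- \frac{39986}{69547} \approx -0.57495$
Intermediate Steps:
$\frac{-39783 + u{\left(-203,C \right)}}{44594 + 24953} = \frac{-39783 - 203}{44594 + 24953} = - \frac{39986}{69547}$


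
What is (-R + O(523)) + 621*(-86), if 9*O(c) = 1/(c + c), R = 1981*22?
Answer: -913045031/9414 ≈ -96988.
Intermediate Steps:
R = 43582
O(c) = 1/(18*c) (O(c) = 1/(9*(c + c)) = 1/(9*((2*c))) = (1/(2*c))/9 = 1/(18*c))
(-R + O(523)) + 621*(-86) = (-1*43582 + (1/18)/523) + 621*(-86) = (-43582 + (1/18)*(1/523)) - 53406 = (-43582 + 1/9414) - 53406 = -410280947/9414 - 53406 = -913045031/9414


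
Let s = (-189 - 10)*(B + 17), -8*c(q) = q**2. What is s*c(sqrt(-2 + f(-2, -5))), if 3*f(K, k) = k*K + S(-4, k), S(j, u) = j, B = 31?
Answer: 0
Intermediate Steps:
f(K, k) = -4/3 + K*k/3 (f(K, k) = (k*K - 4)/3 = (K*k - 4)/3 = (-4 + K*k)/3 = -4/3 + K*k/3)
c(q) = -q**2/8
s = -9552 (s = (-189 - 10)*(31 + 17) = -199*48 = -9552)
s*c(sqrt(-2 + f(-2, -5))) = -(-1194)*(sqrt(-2 + (-4/3 + (1/3)*(-2)*(-5))))**2 = -(-1194)*(sqrt(-2 + (-4/3 + 10/3)))**2 = -(-1194)*(sqrt(-2 + 2))**2 = -(-1194)*(sqrt(0))**2 = -(-1194)*0**2 = -(-1194)*0 = -9552*0 = 0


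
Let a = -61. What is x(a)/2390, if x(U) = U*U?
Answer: 3721/2390 ≈ 1.5569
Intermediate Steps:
x(U) = U**2
x(a)/2390 = (-61)**2/2390 = 3721*(1/2390) = 3721/2390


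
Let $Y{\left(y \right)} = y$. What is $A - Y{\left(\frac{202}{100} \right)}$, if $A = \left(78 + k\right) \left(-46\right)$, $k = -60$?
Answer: $- \frac{41501}{50} \approx -830.02$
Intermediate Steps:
$A = -828$ ($A = \left(78 - 60\right) \left(-46\right) = 18 \left(-46\right) = -828$)
$A - Y{\left(\frac{202}{100} \right)} = -828 - \frac{202}{100} = -828 - 202 \cdot \frac{1}{100} = -828 - \frac{101}{50} = - \frac{41501}{50}$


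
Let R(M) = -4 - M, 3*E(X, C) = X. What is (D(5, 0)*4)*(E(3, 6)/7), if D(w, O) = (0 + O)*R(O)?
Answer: 0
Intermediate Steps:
E(X, C) = X/3
D(w, O) = O*(-4 - O) (D(w, O) = (0 + O)*(-4 - O) = O*(-4 - O))
(D(5, 0)*4)*(E(3, 6)/7) = (-1*0*(4 + 0)*4)*(((1/3)*3)/7) = (-1*0*4*4)*(1*(1/7)) = (0*4)*(1/7) = 0*(1/7) = 0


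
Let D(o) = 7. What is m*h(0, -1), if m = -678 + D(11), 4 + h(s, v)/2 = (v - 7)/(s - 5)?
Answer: 16104/5 ≈ 3220.8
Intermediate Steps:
h(s, v) = -8 + 2*(-7 + v)/(-5 + s) (h(s, v) = -8 + 2*((v - 7)/(s - 5)) = -8 + 2*((-7 + v)/(-5 + s)) = -8 + 2*(-7 + v)/(-5 + s))
m = -671 (m = -678 + 7 = -671)
m*h(0, -1) = -1342*(13 - 1 - 4*0)/(-5 + 0) = -1342*(13 - 1 + 0)/(-5) = -1342*(-1)*12/5 = -671*(-24/5) = 16104/5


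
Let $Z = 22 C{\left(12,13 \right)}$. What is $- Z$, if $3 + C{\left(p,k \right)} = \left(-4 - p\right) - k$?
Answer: $704$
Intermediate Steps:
$C{\left(p,k \right)} = -7 - k - p$ ($C{\left(p,k \right)} = -3 - \left(4 + k + p\right) = -7 - k - p$)
$Z = -704$ ($Z = 22 \left(-7 - 13 - 12\right) = 22 \left(-32\right) = -704$)
$- Z = \left(-1\right) \left(-704\right) = 704$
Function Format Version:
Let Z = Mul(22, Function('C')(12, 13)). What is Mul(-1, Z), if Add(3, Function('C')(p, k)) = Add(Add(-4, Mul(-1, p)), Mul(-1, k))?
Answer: 704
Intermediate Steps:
Function('C')(p, k) = Add(-7, Mul(-1, k), Mul(-1, p)) (Function('C')(p, k) = Add(-3, Add(Add(-4, Mul(-1, p)), Mul(-1, k))) = Add(-3, Add(-4, Mul(-1, k), Mul(-1, p))) = Add(-7, Mul(-1, k), Mul(-1, p)))
Z = -704 (Z = Mul(22, Add(-7, Mul(-1, 13), Mul(-1, 12))) = Mul(22, Add(-7, -13, -12)) = Mul(22, -32) = -704)
Mul(-1, Z) = Mul(-1, -704) = 704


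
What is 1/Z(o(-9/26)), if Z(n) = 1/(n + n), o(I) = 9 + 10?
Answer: 38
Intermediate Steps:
o(I) = 19
Z(n) = 1/(2*n)
1/Z(o(-9/26)) = 1/((½)/19) = 1/((½)*(1/19)) = 1/(1/38) = 38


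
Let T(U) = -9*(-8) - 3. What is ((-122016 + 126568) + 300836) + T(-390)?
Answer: 305457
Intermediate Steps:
T(U) = 69 (T(U) = 72 - 3 = 69)
((-122016 + 126568) + 300836) + T(-390) = ((-122016 + 126568) + 300836) + 69 = (4552 + 300836) + 69 = 305388 + 69 = 305457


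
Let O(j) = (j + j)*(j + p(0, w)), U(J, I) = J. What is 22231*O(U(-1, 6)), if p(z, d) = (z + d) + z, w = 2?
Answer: -44462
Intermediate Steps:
p(z, d) = d + 2*z (p(z, d) = (d + z) + z = d + 2*z)
O(j) = 2*j*(2 + j) (O(j) = (j + j)*(j + (2 + 2*0)) = (2*j)*(j + (2 + 0)) = (2*j)*(j + 2) = (2*j)*(2 + j) = 2*j*(2 + j))
22231*O(U(-1, 6)) = 22231*(2*(-1)*(2 - 1)) = 22231*(2*(-1)*1) = 22231*(-2) = -44462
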